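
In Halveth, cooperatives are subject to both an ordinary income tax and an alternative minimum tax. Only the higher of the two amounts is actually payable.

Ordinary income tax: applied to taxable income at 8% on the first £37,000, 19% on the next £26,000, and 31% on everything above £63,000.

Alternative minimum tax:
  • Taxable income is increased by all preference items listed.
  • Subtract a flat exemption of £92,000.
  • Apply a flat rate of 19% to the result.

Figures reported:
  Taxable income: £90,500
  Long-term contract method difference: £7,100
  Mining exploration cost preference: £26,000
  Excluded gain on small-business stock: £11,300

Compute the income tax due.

Alternative minimum tax:
  Adjusted income: £90,500 + £7,100 + £26,000 + £11,300 = £134,900
  Less exemption £92,000 → base £42,900
  £42,900 × 19% = £8,151

Ordinary income tax:
  £37,000 × 8% = £2,960
  £26,000 × 19% = £4,940
  £27,500 × 31% = £8,525
  → £16,425

£16,425 > £8,151, so the ordinary income tax governs.

£16,425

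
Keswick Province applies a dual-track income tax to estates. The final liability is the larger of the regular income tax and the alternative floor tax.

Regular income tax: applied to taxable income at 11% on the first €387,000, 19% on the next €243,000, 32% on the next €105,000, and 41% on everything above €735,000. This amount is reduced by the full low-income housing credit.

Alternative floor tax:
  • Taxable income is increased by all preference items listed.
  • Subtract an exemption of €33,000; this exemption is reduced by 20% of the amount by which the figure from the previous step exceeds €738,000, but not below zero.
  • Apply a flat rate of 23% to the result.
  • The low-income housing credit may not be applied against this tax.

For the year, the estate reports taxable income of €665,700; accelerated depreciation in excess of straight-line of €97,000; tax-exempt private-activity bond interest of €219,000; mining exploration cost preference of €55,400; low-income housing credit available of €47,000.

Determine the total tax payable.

Alternative floor tax:
  Adjusted income: €665,700 + €97,000 + €219,000 + €55,400 = €1,037,100
  Exemption: 20% × (€1,037,100 − €738,000) = €59,820 ≥ €33,000, so the exemption is fully phased out
  Base: €1,037,100 − €0 = €1,037,100
  €1,037,100 × 23% = €238,533

Regular income tax:
  €387,000 × 11% = €42,570
  €243,000 × 19% = €46,170
  €35,700 × 32% = €11,424
  → €100,164
  Less low-income housing credit €47,000 → €53,164

€238,533 > €53,164, so the alternative floor tax is the binding amount.

€238,533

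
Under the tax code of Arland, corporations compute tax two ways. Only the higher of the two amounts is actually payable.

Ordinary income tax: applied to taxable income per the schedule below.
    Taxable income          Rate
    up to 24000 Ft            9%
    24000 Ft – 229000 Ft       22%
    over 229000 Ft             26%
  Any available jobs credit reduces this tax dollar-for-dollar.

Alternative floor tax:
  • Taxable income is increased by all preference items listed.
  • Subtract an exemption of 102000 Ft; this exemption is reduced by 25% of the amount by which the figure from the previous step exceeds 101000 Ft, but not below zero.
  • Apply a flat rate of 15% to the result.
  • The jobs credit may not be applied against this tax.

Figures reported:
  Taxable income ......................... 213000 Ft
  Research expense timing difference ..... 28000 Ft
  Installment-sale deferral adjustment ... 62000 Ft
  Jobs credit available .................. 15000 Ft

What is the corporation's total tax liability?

Alternative floor tax:
  Adjusted income: 213000 Ft + 28000 Ft + 62000 Ft = 303000 Ft
  Exemption: 102000 Ft − 25% × (303000 Ft − 101000 Ft) = 102000 Ft − 50500 Ft = 51500 Ft
  Base: 303000 Ft − 51500 Ft = 251500 Ft
  251500 Ft × 15% = 37725 Ft

Ordinary income tax:
  24000 Ft × 9% = 2160 Ft
  189000 Ft × 22% = 41580 Ft
  → 43740 Ft
  Less jobs credit 15000 Ft → 28740 Ft

37725 Ft > 28740 Ft, so the alternative floor tax is the binding amount.

37725 Ft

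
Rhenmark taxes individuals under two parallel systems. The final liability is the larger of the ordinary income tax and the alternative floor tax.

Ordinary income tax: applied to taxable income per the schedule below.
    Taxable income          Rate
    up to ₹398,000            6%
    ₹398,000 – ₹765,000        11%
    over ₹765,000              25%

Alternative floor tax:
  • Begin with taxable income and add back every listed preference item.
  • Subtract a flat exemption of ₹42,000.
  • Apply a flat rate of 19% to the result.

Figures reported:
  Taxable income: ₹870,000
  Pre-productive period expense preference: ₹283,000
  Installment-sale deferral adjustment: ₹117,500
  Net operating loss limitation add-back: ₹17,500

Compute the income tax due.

Ordinary income tax:
  ₹398,000 × 6% = ₹23,880
  ₹367,000 × 11% = ₹40,370
  ₹105,000 × 25% = ₹26,250
  → ₹90,500

Alternative floor tax:
  Adjusted income: ₹870,000 + ₹283,000 + ₹117,500 + ₹17,500 = ₹1,288,000
  Less exemption ₹42,000 → base ₹1,246,000
  ₹1,246,000 × 19% = ₹236,740

₹236,740 > ₹90,500, so the alternative floor tax is the binding amount.

₹236,740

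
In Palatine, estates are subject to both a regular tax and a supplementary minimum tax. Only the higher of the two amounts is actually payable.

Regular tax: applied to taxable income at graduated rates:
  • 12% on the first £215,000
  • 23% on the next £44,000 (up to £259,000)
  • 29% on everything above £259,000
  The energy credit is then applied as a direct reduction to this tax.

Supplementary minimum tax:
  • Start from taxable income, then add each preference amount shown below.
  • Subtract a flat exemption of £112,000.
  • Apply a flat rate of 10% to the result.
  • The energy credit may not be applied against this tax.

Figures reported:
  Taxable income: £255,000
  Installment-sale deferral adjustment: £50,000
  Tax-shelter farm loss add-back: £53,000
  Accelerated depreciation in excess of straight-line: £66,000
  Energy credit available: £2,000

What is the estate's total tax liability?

Supplementary minimum tax:
  Adjusted income: £255,000 + £50,000 + £53,000 + £66,000 = £424,000
  Less exemption £112,000 → base £312,000
  £312,000 × 10% = £31,200

Regular tax:
  £215,000 × 12% = £25,800
  £40,000 × 23% = £9,200
  → £35,000
  Less energy credit £2,000 → £33,000

£33,000 > £31,200, so the regular tax governs.

£33,000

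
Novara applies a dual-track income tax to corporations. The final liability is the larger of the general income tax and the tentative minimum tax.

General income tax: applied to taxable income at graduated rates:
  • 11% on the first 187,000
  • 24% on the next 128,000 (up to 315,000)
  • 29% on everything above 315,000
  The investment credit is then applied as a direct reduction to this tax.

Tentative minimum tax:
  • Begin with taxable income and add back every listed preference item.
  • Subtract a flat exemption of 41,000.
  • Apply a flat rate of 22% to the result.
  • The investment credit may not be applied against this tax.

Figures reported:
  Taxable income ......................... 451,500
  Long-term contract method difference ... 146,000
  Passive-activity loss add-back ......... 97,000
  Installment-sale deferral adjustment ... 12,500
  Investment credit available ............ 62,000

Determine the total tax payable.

Tentative minimum tax:
  Adjusted income: 451,500 + 146,000 + 97,000 + 12,500 = 707,000
  Less exemption 41,000 → base 666,000
  666,000 × 22% = 146,520

General income tax:
  187,000 × 11% = 20,570
  128,000 × 24% = 30,720
  136,500 × 29% = 39,585
  → 90,875
  Less investment credit 62,000 → 28,875

146,520 > 28,875, so the tentative minimum tax is the binding amount.

146,520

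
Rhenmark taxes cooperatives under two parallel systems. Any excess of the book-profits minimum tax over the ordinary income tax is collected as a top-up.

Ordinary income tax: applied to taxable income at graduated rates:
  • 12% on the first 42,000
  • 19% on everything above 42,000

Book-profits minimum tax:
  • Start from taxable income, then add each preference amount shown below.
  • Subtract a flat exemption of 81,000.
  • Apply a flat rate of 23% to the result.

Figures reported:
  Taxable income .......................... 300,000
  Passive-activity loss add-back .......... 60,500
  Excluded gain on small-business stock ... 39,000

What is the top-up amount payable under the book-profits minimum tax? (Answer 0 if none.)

19,195

Ordinary income tax:
  42,000 × 12% = 5,040
  258,000 × 19% = 49,020
  → 54,060

Book-profits minimum tax:
  Adjusted income: 300,000 + 60,500 + 39,000 = 399,500
  Less exemption 81,000 → base 318,500
  318,500 × 23% = 73,255

Excess of book-profits minimum tax over ordinary income tax: 73,255 − 54,060 = 19,195.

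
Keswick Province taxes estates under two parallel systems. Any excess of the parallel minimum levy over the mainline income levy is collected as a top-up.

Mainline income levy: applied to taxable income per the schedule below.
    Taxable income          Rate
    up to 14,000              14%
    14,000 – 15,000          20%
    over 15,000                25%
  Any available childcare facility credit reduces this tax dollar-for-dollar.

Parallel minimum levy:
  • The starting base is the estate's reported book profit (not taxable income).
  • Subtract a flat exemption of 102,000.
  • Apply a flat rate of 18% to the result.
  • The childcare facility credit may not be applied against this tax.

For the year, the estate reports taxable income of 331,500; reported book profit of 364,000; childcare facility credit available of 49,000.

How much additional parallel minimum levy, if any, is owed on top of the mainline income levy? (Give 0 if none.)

14,875

Parallel minimum levy:
  Base (reported book profit): 364,000
  Less exemption 102,000 → base 262,000
  262,000 × 18% = 47,160

Mainline income levy:
  14,000 × 14% = 1,960
  1,000 × 20% = 200
  316,500 × 25% = 79,125
  → 81,285
  Less childcare facility credit 49,000 → 32,285

Excess of parallel minimum levy over mainline income levy: 47,160 − 32,285 = 14,875.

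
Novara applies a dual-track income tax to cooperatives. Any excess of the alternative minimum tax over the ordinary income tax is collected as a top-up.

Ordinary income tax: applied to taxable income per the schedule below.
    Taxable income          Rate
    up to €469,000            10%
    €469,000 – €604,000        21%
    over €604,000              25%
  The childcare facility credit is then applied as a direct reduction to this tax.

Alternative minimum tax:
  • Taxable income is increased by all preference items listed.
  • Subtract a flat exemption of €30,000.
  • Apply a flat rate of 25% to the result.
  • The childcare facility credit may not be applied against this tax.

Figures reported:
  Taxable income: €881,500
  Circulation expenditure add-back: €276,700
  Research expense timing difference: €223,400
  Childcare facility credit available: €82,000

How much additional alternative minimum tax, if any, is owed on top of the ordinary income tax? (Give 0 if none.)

Alternative minimum tax:
  Adjusted income: €881,500 + €276,700 + €223,400 = €1,381,600
  Less exemption €30,000 → base €1,351,600
  €1,351,600 × 25% = €337,900

Ordinary income tax:
  €469,000 × 10% = €46,900
  €135,000 × 21% = €28,350
  €277,500 × 25% = €69,375
  → €144,625
  Less childcare facility credit €82,000 → €62,625

Excess of alternative minimum tax over ordinary income tax: €337,900 − €62,625 = €275,275.

€275,275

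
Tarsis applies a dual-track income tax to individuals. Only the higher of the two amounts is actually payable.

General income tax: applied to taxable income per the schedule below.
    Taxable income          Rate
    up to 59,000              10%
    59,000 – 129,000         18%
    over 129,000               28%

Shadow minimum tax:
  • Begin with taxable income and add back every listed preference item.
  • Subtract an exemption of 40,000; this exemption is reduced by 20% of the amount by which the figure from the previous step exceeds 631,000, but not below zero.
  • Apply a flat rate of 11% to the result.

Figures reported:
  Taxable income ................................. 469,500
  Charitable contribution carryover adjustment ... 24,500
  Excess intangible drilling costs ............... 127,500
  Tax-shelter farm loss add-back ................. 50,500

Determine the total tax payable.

Shadow minimum tax:
  Adjusted income: 469,500 + 24,500 + 127,500 + 50,500 = 672,000
  Exemption: 40,000 − 20% × (672,000 − 631,000) = 40,000 − 8,200 = 31,800
  Base: 672,000 − 31,800 = 640,200
  640,200 × 11% = 70,422

General income tax:
  59,000 × 10% = 5,900
  70,000 × 18% = 12,600
  340,500 × 28% = 95,340
  → 113,840

113,840 > 70,422, so the general income tax governs.

113,840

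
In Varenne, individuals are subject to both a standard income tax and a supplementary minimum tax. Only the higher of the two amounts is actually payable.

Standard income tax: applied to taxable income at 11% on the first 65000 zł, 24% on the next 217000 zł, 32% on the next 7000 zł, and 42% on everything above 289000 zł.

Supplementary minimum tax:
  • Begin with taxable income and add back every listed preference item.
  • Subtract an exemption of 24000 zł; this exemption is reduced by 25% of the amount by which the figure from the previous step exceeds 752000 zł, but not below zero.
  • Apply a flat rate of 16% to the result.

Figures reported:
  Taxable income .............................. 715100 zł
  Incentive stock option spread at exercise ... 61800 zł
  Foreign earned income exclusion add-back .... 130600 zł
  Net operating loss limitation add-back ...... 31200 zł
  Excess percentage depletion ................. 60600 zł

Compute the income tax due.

Standard income tax:
  65000 zł × 11% = 7150 zł
  217000 zł × 24% = 52080 zł
  7000 zł × 32% = 2240 zł
  426100 zł × 42% = 178962 zł
  → 240432 zł

Supplementary minimum tax:
  Adjusted income: 715100 zł + 61800 zł + 130600 zł + 31200 zł + 60600 zł = 999300 zł
  Exemption: 25% × (999300 zł − 752000 zł) = 61825 zł ≥ 24000 zł, so the exemption is fully phased out
  Base: 999300 zł − 0 zł = 999300 zł
  999300 zł × 16% = 159888 zł

240432 zł > 159888 zł, so the standard income tax governs.

240432 zł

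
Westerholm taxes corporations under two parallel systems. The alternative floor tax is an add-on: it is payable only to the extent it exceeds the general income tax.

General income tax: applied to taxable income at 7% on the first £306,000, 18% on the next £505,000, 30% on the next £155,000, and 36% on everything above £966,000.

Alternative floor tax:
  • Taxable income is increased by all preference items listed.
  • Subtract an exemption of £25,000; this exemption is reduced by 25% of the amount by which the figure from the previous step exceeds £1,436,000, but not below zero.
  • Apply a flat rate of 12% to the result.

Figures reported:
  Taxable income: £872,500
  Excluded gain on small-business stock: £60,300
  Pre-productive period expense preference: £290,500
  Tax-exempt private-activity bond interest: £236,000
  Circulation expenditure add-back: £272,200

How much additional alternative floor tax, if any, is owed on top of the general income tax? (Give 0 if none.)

Alternative floor tax:
  Adjusted income: £872,500 + £60,300 + £290,500 + £236,000 + £272,200 = £1,731,500
  Exemption: 25% × (£1,731,500 − £1,436,000) = £73,875 ≥ £25,000, so the exemption is fully phased out
  Base: £1,731,500 − £0 = £1,731,500
  £1,731,500 × 12% = £207,780

General income tax:
  £306,000 × 7% = £21,420
  £505,000 × 18% = £90,900
  £61,500 × 30% = £18,450
  → £130,770

Excess of alternative floor tax over general income tax: £207,780 − £130,770 = £77,010.

£77,010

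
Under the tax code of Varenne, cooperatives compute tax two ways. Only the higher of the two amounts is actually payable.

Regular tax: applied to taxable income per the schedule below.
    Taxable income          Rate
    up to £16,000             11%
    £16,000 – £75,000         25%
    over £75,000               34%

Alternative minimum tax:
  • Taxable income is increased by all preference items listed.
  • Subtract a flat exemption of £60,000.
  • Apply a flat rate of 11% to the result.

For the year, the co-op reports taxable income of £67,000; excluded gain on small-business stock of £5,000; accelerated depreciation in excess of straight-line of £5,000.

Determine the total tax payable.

£14,510

Alternative minimum tax:
  Adjusted income: £67,000 + £5,000 + £5,000 = £77,000
  Less exemption £60,000 → base £17,000
  £17,000 × 11% = £1,870

Regular tax:
  £16,000 × 11% = £1,760
  £51,000 × 25% = £12,750
  → £14,510

£14,510 > £1,870, so the regular tax governs.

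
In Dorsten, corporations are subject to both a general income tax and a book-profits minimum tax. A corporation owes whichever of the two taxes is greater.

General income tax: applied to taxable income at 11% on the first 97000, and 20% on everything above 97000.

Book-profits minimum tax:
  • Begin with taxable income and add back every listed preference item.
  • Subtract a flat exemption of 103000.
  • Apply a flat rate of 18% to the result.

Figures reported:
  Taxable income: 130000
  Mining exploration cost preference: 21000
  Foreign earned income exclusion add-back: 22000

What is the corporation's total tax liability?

17270

Book-profits minimum tax:
  Adjusted income: 130000 + 21000 + 22000 = 173000
  Less exemption 103000 → base 70000
  70000 × 18% = 12600

General income tax:
  97000 × 11% = 10670
  33000 × 20% = 6600
  → 17270

17270 > 12600, so the general income tax governs.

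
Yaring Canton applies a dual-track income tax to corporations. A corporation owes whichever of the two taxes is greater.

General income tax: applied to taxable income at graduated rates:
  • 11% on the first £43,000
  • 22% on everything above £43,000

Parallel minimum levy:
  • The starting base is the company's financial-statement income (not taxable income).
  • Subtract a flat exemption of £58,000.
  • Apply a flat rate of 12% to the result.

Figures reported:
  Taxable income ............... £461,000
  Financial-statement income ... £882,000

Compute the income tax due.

Parallel minimum levy:
  Base (financial-statement income): £882,000
  Less exemption £58,000 → base £824,000
  £824,000 × 12% = £98,880

General income tax:
  £43,000 × 11% = £4,730
  £418,000 × 22% = £91,960
  → £96,690

£98,880 > £96,690, so the parallel minimum levy is the binding amount.

£98,880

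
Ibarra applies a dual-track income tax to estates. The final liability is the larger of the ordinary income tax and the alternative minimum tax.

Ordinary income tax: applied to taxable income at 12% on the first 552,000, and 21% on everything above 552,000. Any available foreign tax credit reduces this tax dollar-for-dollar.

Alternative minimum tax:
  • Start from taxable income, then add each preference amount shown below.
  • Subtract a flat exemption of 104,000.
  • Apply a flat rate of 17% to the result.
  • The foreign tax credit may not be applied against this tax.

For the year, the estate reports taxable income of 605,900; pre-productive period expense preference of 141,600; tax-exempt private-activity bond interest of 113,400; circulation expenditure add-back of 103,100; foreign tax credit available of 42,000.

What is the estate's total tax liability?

Alternative minimum tax:
  Adjusted income: 605,900 + 141,600 + 113,400 + 103,100 = 964,000
  Less exemption 104,000 → base 860,000
  860,000 × 17% = 146,200

Ordinary income tax:
  552,000 × 12% = 66,240
  53,900 × 21% = 11,319
  → 77,559
  Less foreign tax credit 42,000 → 35,559

146,200 > 35,559, so the alternative minimum tax is the binding amount.

146,200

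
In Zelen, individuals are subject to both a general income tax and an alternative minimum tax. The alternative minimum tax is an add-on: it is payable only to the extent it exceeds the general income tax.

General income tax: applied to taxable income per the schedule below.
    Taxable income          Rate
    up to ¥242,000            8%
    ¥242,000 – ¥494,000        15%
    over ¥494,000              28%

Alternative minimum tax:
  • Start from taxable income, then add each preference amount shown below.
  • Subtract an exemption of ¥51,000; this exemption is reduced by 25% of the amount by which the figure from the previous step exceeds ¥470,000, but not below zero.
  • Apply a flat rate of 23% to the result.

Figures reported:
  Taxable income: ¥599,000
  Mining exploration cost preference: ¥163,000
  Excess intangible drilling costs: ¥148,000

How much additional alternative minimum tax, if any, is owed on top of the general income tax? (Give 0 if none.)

Alternative minimum tax:
  Adjusted income: ¥599,000 + ¥163,000 + ¥148,000 = ¥910,000
  Exemption: 25% × (¥910,000 − ¥470,000) = ¥110,000 ≥ ¥51,000, so the exemption is fully phased out
  Base: ¥910,000 − ¥0 = ¥910,000
  ¥910,000 × 23% = ¥209,300

General income tax:
  ¥242,000 × 8% = ¥19,360
  ¥252,000 × 15% = ¥37,800
  ¥105,000 × 28% = ¥29,400
  → ¥86,560

Excess of alternative minimum tax over general income tax: ¥209,300 − ¥86,560 = ¥122,740.

¥122,740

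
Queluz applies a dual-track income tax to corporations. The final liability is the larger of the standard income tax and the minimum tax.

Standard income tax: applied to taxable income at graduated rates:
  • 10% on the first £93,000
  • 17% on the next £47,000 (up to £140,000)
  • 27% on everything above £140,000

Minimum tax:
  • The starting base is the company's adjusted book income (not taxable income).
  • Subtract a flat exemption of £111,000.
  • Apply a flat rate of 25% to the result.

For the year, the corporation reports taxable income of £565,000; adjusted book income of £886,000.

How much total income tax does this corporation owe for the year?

Minimum tax:
  Base (adjusted book income): £886,000
  Less exemption £111,000 → base £775,000
  £775,000 × 25% = £193,750

Standard income tax:
  £93,000 × 10% = £9,300
  £47,000 × 17% = £7,990
  £425,000 × 27% = £114,750
  → £132,040

£193,750 > £132,040, so the minimum tax is the binding amount.

£193,750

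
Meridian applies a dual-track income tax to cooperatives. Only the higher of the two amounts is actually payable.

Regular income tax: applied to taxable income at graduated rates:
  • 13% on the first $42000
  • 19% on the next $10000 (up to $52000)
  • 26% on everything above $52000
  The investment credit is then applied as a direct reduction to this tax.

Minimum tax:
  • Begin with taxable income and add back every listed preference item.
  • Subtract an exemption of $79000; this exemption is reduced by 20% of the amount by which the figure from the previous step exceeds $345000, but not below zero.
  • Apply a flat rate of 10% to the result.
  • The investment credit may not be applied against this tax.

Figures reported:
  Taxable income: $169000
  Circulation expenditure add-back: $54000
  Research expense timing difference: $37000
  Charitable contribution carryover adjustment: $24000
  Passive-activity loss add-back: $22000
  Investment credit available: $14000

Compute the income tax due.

Regular income tax:
  $42000 × 13% = $5460
  $10000 × 19% = $1900
  $117000 × 26% = $30420
  → $37780
  Less investment credit $14000 → $23780

Minimum tax:
  Adjusted income: $169000 + $54000 + $37000 + $24000 + $22000 = $306000
  Exemption: $306000 ≤ $345000, so full $79000 applies
  Base: $306000 − $79000 = $227000
  $227000 × 10% = $22700

$23780 > $22700, so the regular income tax governs.

$23780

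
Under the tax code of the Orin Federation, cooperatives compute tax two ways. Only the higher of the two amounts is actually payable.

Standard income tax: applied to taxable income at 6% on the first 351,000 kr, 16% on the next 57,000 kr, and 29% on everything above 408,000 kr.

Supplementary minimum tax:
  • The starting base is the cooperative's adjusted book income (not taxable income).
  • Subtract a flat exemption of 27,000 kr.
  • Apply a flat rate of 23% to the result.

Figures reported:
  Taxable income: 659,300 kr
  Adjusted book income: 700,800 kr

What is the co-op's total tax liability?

Standard income tax:
  351,000 kr × 6% = 21,060 kr
  57,000 kr × 16% = 9,120 kr
  251,300 kr × 29% = 72,877 kr
  → 103,057 kr

Supplementary minimum tax:
  Base (adjusted book income): 700,800 kr
  Less exemption 27,000 kr → base 673,800 kr
  673,800 kr × 23% = 154,974 kr

154,974 kr > 103,057 kr, so the supplementary minimum tax is the binding amount.

154,974 kr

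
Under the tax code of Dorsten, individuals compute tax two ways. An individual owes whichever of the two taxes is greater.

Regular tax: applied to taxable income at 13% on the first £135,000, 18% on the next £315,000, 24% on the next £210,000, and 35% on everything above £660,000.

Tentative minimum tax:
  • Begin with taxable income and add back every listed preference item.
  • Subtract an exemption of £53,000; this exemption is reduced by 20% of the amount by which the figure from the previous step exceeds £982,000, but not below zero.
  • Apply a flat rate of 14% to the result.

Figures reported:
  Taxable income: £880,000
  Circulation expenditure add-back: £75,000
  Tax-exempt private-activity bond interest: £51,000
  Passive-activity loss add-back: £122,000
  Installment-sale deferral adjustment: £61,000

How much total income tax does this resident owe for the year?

£201,650

Regular tax:
  £135,000 × 13% = £17,550
  £315,000 × 18% = £56,700
  £210,000 × 24% = £50,400
  £220,000 × 35% = £77,000
  → £201,650

Tentative minimum tax:
  Adjusted income: £880,000 + £75,000 + £51,000 + £122,000 + £61,000 = £1,189,000
  Exemption: £53,000 − 20% × (£1,189,000 − £982,000) = £53,000 − £41,400 = £11,600
  Base: £1,189,000 − £11,600 = £1,177,400
  £1,177,400 × 14% = £164,836

£201,650 > £164,836, so the regular tax governs.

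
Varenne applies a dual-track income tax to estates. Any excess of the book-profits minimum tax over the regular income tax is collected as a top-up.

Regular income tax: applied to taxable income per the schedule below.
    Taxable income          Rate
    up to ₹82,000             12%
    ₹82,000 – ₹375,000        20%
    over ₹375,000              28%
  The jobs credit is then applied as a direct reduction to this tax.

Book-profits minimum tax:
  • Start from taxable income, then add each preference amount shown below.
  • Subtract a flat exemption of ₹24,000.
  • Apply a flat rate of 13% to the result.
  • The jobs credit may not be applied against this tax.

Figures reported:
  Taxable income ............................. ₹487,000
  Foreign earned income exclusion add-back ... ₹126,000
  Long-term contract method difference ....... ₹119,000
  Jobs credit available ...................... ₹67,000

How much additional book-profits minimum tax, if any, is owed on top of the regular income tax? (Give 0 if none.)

Book-profits minimum tax:
  Adjusted income: ₹487,000 + ₹126,000 + ₹119,000 = ₹732,000
  Less exemption ₹24,000 → base ₹708,000
  ₹708,000 × 13% = ₹92,040

Regular income tax:
  ₹82,000 × 12% = ₹9,840
  ₹293,000 × 20% = ₹58,600
  ₹112,000 × 28% = ₹31,360
  → ₹99,800
  Less jobs credit ₹67,000 → ₹32,800

Excess of book-profits minimum tax over regular income tax: ₹92,040 − ₹32,800 = ₹59,240.

₹59,240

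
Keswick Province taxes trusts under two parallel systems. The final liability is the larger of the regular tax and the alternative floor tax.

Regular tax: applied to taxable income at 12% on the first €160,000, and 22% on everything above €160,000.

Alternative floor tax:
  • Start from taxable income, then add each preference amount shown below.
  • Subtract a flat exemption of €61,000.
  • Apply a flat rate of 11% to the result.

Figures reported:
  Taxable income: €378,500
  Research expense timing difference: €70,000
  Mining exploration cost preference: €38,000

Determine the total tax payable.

€67,270

Regular tax:
  €160,000 × 12% = €19,200
  €218,500 × 22% = €48,070
  → €67,270

Alternative floor tax:
  Adjusted income: €378,500 + €70,000 + €38,000 = €486,500
  Less exemption €61,000 → base €425,500
  €425,500 × 11% = €46,805

€67,270 > €46,805, so the regular tax governs.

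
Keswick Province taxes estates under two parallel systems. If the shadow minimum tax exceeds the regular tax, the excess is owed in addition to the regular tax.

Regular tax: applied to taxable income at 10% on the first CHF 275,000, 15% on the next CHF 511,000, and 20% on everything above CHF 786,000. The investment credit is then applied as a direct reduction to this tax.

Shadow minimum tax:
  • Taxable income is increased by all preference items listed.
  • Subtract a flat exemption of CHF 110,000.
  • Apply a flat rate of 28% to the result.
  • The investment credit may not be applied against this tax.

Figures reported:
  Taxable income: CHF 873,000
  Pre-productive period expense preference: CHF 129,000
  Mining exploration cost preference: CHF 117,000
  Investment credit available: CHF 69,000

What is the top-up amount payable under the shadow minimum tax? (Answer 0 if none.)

CHF 229,970

Shadow minimum tax:
  Adjusted income: CHF 873,000 + CHF 129,000 + CHF 117,000 = CHF 1,119,000
  Less exemption CHF 110,000 → base CHF 1,009,000
  CHF 1,009,000 × 28% = CHF 282,520

Regular tax:
  CHF 275,000 × 10% = CHF 27,500
  CHF 511,000 × 15% = CHF 76,650
  CHF 87,000 × 20% = CHF 17,400
  → CHF 121,550
  Less investment credit CHF 69,000 → CHF 52,550

Excess of shadow minimum tax over regular tax: CHF 282,520 − CHF 52,550 = CHF 229,970.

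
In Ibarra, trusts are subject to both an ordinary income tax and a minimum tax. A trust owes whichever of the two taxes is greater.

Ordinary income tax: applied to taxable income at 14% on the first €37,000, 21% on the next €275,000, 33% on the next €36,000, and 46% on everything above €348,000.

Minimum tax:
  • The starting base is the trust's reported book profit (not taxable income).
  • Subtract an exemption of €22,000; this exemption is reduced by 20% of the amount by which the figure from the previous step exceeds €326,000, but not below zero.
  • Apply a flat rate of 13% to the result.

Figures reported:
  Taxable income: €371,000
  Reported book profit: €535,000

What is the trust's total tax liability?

€85,390

Ordinary income tax:
  €37,000 × 14% = €5,180
  €275,000 × 21% = €57,750
  €36,000 × 33% = €11,880
  €23,000 × 46% = €10,580
  → €85,390

Minimum tax:
  Base (reported book profit): €535,000
  Exemption: 20% × (€535,000 − €326,000) = €41,800 ≥ €22,000, so the exemption is fully phased out
  Base: €535,000 − €0 = €535,000
  €535,000 × 13% = €69,550

€85,390 > €69,550, so the ordinary income tax governs.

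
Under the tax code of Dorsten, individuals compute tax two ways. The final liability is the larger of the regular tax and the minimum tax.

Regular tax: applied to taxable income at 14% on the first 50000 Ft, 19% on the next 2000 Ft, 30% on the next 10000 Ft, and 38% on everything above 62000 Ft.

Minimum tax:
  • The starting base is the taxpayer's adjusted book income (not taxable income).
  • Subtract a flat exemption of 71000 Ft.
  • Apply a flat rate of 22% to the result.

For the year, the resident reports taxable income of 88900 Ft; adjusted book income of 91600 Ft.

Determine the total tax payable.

Regular tax:
  50000 Ft × 14% = 7000 Ft
  2000 Ft × 19% = 380 Ft
  10000 Ft × 30% = 3000 Ft
  26900 Ft × 38% = 10222 Ft
  → 20602 Ft

Minimum tax:
  Base (adjusted book income): 91600 Ft
  Less exemption 71000 Ft → base 20600 Ft
  20600 Ft × 22% = 4532 Ft

20602 Ft > 4532 Ft, so the regular tax governs.

20602 Ft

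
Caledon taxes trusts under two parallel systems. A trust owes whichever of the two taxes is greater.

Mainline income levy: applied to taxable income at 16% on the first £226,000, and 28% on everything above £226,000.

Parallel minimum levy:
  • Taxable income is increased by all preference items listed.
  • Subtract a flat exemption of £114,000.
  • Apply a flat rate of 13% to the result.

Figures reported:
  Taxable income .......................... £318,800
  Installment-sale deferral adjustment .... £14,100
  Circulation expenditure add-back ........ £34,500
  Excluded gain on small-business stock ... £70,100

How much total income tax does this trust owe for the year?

£62,144

Mainline income levy:
  £226,000 × 16% = £36,160
  £92,800 × 28% = £25,984
  → £62,144

Parallel minimum levy:
  Adjusted income: £318,800 + £14,100 + £34,500 + £70,100 = £437,500
  Less exemption £114,000 → base £323,500
  £323,500 × 13% = £42,055

£62,144 > £42,055, so the mainline income levy governs.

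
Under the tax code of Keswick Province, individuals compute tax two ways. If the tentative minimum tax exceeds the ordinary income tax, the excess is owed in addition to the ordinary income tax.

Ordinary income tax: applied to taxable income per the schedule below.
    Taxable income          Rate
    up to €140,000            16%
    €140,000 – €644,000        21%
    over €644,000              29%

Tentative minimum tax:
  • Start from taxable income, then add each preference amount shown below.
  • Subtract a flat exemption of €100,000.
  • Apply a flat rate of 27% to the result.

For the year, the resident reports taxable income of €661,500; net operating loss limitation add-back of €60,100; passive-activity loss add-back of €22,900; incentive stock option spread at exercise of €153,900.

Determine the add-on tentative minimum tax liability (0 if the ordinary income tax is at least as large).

€82,253

Ordinary income tax:
  €140,000 × 16% = €22,400
  €504,000 × 21% = €105,840
  €17,500 × 29% = €5,075
  → €133,315

Tentative minimum tax:
  Adjusted income: €661,500 + €60,100 + €22,900 + €153,900 = €898,400
  Less exemption €100,000 → base €798,400
  €798,400 × 27% = €215,568

Excess of tentative minimum tax over ordinary income tax: €215,568 − €133,315 = €82,253.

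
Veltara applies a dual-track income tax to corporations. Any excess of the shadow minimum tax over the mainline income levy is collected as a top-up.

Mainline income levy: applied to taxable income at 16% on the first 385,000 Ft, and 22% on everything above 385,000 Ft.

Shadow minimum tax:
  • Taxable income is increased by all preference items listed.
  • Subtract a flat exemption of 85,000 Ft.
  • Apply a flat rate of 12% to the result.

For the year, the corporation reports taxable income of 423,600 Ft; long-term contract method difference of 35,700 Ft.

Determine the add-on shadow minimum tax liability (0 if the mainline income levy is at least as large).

Mainline income levy:
  385,000 Ft × 16% = 61,600 Ft
  38,600 Ft × 22% = 8,492 Ft
  → 70,092 Ft

Shadow minimum tax:
  Adjusted income: 423,600 Ft + 35,700 Ft = 459,300 Ft
  Less exemption 85,000 Ft → base 374,300 Ft
  374,300 Ft × 12% = 44,916 Ft

44,916 Ft ≤ 70,092 Ft, so no add-on is due.

0 Ft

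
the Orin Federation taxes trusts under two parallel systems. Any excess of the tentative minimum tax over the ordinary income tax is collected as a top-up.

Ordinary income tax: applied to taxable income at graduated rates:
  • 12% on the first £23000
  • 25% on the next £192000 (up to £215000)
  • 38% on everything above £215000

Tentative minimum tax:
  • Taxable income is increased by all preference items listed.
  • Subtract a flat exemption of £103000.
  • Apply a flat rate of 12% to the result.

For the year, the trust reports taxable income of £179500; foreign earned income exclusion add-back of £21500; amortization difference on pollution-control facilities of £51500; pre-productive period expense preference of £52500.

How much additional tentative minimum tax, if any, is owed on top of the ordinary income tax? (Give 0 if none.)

Ordinary income tax:
  £23000 × 12% = £2760
  £156500 × 25% = £39125
  → £41885

Tentative minimum tax:
  Adjusted income: £179500 + £21500 + £51500 + £52500 = £305000
  Less exemption £103000 → base £202000
  £202000 × 12% = £24240

£24240 ≤ £41885, so no add-on is due.

£0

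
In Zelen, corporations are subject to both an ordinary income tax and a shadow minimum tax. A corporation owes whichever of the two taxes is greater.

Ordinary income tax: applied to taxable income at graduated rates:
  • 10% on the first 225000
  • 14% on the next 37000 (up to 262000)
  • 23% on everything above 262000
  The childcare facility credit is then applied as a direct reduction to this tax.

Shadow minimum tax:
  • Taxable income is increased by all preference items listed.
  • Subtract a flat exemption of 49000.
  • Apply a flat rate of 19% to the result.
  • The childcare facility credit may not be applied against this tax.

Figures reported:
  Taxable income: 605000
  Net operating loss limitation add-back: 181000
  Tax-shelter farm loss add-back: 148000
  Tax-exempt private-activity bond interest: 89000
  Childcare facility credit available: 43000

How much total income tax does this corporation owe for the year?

Ordinary income tax:
  225000 × 10% = 22500
  37000 × 14% = 5180
  343000 × 23% = 78890
  → 106570
  Less childcare facility credit 43000 → 63570

Shadow minimum tax:
  Adjusted income: 605000 + 181000 + 148000 + 89000 = 1023000
  Less exemption 49000 → base 974000
  974000 × 19% = 185060

185060 > 63570, so the shadow minimum tax is the binding amount.

185060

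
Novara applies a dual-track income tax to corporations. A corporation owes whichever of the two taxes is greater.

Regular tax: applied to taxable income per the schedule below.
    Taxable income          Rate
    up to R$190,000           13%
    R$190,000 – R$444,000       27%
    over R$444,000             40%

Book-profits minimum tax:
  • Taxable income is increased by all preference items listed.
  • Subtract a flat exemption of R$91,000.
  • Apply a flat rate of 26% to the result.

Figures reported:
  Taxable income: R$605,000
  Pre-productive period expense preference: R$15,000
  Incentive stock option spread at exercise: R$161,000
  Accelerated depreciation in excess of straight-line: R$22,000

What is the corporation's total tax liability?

R$185,120

Book-profits minimum tax:
  Adjusted income: R$605,000 + R$15,000 + R$161,000 + R$22,000 = R$803,000
  Less exemption R$91,000 → base R$712,000
  R$712,000 × 26% = R$185,120

Regular tax:
  R$190,000 × 13% = R$24,700
  R$254,000 × 27% = R$68,580
  R$161,000 × 40% = R$64,400
  → R$157,680

R$185,120 > R$157,680, so the book-profits minimum tax is the binding amount.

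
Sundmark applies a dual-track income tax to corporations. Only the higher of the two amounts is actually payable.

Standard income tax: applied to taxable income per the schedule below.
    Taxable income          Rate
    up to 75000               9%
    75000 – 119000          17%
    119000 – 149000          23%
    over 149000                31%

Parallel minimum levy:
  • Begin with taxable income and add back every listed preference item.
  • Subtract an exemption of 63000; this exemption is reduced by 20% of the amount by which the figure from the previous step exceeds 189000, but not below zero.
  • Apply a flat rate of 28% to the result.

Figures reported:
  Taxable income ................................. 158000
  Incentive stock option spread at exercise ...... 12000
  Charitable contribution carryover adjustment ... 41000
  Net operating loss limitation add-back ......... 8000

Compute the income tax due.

Parallel minimum levy:
  Adjusted income: 158000 + 12000 + 41000 + 8000 = 219000
  Exemption: 63000 − 20% × (219000 − 189000) = 63000 − 6000 = 57000
  Base: 219000 − 57000 = 162000
  162000 × 28% = 45360

Standard income tax:
  75000 × 9% = 6750
  44000 × 17% = 7480
  30000 × 23% = 6900
  9000 × 31% = 2790
  → 23920

45360 > 23920, so the parallel minimum levy is the binding amount.

45360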